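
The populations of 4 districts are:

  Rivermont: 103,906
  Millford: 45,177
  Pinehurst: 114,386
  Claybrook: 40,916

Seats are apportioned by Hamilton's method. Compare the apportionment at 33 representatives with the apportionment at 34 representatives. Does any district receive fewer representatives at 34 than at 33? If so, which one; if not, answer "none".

At 33 seats: Rivermont 11, Millford 5, Pinehurst 12, Claybrook 5.
At 34 seats: Rivermont 12, Millford 5, Pinehurst 13, Claybrook 4.
Claybrook drops from 5 to 4.

Claybrook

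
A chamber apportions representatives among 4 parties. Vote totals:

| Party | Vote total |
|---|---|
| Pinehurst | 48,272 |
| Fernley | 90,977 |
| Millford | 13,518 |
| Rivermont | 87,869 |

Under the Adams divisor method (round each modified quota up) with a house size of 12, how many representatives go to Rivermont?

4

Standard divisor 240636/12 ≈ 20053; standard quotas: Pinehurst 2.407, Fernley 4.537, Millford 0.674, Rivermont 4.382.
Rounding up gives 3, 5, 1, 5 = 14 seats, so the divisor must be adjusted.
With modified divisor 23400: modified quotas Pinehurst 2.063, Fernley 3.888, Millford 0.578, Rivermont 3.755.
Rounding up: Pinehurst 3, Fernley 4, Millford 1, Rivermont 4 (total 12).
Rivermont receives 4.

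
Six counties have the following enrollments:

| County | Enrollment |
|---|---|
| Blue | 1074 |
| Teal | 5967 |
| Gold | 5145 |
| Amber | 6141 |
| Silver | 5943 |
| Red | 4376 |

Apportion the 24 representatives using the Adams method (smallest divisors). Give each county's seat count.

Standard divisor 28646/24 ≈ 1193.583; standard quotas: Blue 0.900, Teal 4.999, Gold 4.311, Amber 5.145, Silver 4.979, Red 3.666.
Rounding up gives 1, 5, 5, 6, 5, 4 = 26 seats, so the divisor must be adjusted.
With modified divisor 1400: modified quotas Blue 0.767, Teal 4.262, Gold 3.675, Amber 4.386, Silver 4.245, Red 3.126.
Rounding up: Blue 1, Teal 5, Gold 4, Amber 5, Silver 5, Red 4 (total 24).

Blue 1; Teal 5; Gold 4; Amber 5; Silver 5; Red 4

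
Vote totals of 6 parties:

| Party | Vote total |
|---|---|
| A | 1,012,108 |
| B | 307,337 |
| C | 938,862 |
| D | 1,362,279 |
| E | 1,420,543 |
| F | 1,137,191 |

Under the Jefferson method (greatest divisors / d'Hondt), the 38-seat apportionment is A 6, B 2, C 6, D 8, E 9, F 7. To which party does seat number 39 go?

D

Priority for the next seat is population ÷ (current seats + 1).
Priorities: A 144586.857, B 102445.667, C 134123.143, D 151364.333, E 142054.300, F 142148.875.
Highest priority: D.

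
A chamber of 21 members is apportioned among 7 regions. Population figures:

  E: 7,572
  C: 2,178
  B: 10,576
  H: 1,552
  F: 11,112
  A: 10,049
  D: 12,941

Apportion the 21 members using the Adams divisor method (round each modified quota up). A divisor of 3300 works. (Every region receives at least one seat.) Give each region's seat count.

With modified divisor 3300: modified quotas E 2.295, C 0.660, B 3.205, H 0.470, F 3.367, A 3.045, D 3.922.
Rounding up: E 3, C 1, B 4, H 1, F 4, A 4, D 4 (total 21).

E: 3, C: 1, B: 4, H: 1, F: 4, A: 4, D: 4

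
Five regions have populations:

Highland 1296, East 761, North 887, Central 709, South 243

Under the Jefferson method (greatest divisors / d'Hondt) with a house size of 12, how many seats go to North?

Standard divisor 3896/12 ≈ 324.667; standard quotas: Highland 3.992, East 2.344, North 2.732, Central 2.184, South 0.748.
Rounding down gives 3, 2, 2, 2, 0 = 9 seats, so the divisor must be adjusted.
With modified divisor 256: modified quotas Highland 5.062, East 2.973, North 3.465, Central 2.770, South 0.949.
Rounding down: Highland 5, East 2, North 3, Central 2, South 0 (total 12).
North receives 3.

3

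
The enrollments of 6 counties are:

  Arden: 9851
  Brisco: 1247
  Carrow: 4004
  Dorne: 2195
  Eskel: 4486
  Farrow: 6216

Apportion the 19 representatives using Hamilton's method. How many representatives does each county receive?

Arden=7, Brisco=1, Carrow=3, Dorne=1, Eskel=3, Farrow=4

Total 27999; standard divisor 27999/19 ≈ 1473.632.
Standard quotas: Arden 6.6848, Brisco 0.8462, Carrow 2.7171, Dorne 1.4895, Eskel 3.0442, Farrow 4.2182.
Lower quotas: Arden 6, Brisco 0, Carrow 2, Dorne 1, Eskel 3, Farrow 4 (sum 16, leaving 3 seats).
Remainders in descending order: Brisco 0.8462, Carrow 0.7171, Arden 0.6848, Dorne 0.4895, Farrow 0.2182, Eskel 0.0442.
The surplus seats go to Brisco, Carrow, Arden.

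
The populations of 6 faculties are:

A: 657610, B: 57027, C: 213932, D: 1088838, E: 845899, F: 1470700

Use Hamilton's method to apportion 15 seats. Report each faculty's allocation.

A 2; B 0; C 1; D 4; E 3; F 5

The standard divisor is 4334006/15 ≈ 288933.733.
Standard quotas: A 2.2760, B 0.1974, C 0.7404, D 3.7685, E 2.9277, F 5.0901.
Lower quotas: A 2, B 0, C 0, D 3, E 2, F 5 (sum 12, leaving 3 seats).
Remainders in descending order: E 0.9277, D 0.7685, C 0.7404, A 0.2760, B 0.1974, F 0.0901.
Largest remainders: E, D, C receive the extra seats.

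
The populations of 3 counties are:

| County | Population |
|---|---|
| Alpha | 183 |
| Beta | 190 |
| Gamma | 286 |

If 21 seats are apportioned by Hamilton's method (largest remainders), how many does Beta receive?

Standard divisor: 659 ÷ 21 ≈ 31.381.
Standard quotas: Alpha 5.832, Beta 6.055, Gamma 9.114.
Lower quotas: Alpha 5, Beta 6, Gamma 9 (sum 20, leaving 1 seat).
Remainders in descending order: Alpha 0.832, Gamma 0.114, Beta 0.055.
Largest remainder: Alpha receives the extra seat.
Beta receives 6.

6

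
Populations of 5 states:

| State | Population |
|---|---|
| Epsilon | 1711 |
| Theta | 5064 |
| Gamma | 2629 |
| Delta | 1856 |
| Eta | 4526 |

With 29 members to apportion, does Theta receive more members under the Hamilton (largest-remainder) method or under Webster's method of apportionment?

Webster

Hamilton: Epsilon 3, Theta 9, Gamma 5, Delta 4, Eta 8.
Webster: Epsilon 3, Theta 10, Gamma 5, Delta 3, Eta 8.
Theta gets 9 under Hamilton and 10 under Webster.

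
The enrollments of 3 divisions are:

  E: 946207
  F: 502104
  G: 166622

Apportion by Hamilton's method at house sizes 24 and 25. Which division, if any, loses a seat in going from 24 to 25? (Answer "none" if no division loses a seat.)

G

At 24 seats: E 14, F 7, G 3.
At 25 seats: E 15, F 8, G 2.
G drops from 3 to 2.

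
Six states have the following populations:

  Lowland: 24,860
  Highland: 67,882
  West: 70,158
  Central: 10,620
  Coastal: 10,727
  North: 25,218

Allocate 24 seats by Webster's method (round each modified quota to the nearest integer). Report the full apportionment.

Standard divisor 209465/24 ≈ 8727.708; standard quotas: Lowland 2.848, Highland 7.778, West 8.039, Central 1.217, Coastal 1.229, North 2.889.
Rounding to the nearest integer gives Lowland 3, Highland 8, West 8, Central 1, Coastal 1, North 3 — total 24, matching the house size, so no adjustment is needed.

Lowland: 3, Highland: 8, West: 8, Central: 1, Coastal: 1, North: 3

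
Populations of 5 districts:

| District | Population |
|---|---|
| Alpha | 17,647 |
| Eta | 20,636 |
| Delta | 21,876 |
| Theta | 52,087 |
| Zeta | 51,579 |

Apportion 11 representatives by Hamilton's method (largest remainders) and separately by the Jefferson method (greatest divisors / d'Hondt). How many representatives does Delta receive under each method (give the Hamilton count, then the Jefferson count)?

2 and 1

Hamilton: Alpha 1, Eta 1, Delta 2, Theta 4, Zeta 3.
Jefferson: Alpha 1, Eta 1, Delta 1, Theta 4, Zeta 4.
Delta gets 2 under Hamilton and 1 under Jefferson.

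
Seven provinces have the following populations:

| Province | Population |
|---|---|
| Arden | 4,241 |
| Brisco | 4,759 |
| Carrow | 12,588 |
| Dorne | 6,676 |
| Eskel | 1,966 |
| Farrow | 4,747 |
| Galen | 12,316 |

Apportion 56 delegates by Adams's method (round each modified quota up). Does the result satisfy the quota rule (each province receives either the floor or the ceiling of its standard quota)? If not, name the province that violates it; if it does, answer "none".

Standard quotas: Arden 5.022, Brisco 5.635, Carrow 14.906, Dorne 7.905, Eskel 2.328, Farrow 5.621, Galen 14.583.
Adams allocation: Arden 5, Brisco 6, Carrow 14, Dorne 8, Eskel 3, Farrow 6, Galen 14.
Every allocation lies between the lower and upper quota.

none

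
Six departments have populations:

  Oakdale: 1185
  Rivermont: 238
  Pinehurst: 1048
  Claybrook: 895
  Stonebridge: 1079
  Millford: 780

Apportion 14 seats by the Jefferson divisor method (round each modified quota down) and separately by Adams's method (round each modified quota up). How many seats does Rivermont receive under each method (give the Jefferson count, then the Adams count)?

Jefferson: Oakdale 3, Rivermont 0, Pinehurst 3, Claybrook 3, Stonebridge 3, Millford 2.
Adams: Oakdale 3, Rivermont 1, Pinehurst 3, Claybrook 2, Stonebridge 3, Millford 2.
Rivermont gets 0 under Jefferson and 1 under Adams.

0 and 1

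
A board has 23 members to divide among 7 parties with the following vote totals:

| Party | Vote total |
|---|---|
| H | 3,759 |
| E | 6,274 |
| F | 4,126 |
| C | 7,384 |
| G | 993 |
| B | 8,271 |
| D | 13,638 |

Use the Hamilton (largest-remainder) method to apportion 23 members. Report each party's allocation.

Total 44445; standard divisor 44445/23 ≈ 1932.391.
Standard quotas: H 1.9453, E 3.2468, F 2.1352, C 3.8212, G 0.5139, B 4.2802, D 7.0576.
Lower quotas: H 1, E 3, F 2, C 3, G 0, B 4, D 7 (sum 20, leaving 3 seats).
Remainders in descending order: H 0.9453, C 0.8212, G 0.5139, B 0.2802, E 0.2468, F 0.1352, D 0.0576.
Largest remainders: H, C, G receive the extra seats.

H: 2, E: 3, F: 2, C: 4, G: 1, B: 4, D: 7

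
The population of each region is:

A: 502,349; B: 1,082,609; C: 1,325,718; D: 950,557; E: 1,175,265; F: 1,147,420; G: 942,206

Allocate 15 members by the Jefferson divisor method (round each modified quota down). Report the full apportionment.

A=1, B=2, C=3, D=2, E=3, F=2, G=2

Standard divisor 7126124/15 ≈ 475074.933; standard quotas: A 1.057, B 2.279, C 2.791, D 2.001, E 2.474, F 2.415, G 1.983.
Rounding down gives 1, 2, 2, 2, 2, 2, 1 = 12 seats, so the divisor must be adjusted.
With modified divisor 387100: modified quotas A 1.298, B 2.797, C 3.425, D 2.456, E 3.036, F 2.964, G 2.434.
Rounding down: A 1, B 2, C 3, D 2, E 3, F 2, G 2 (total 15).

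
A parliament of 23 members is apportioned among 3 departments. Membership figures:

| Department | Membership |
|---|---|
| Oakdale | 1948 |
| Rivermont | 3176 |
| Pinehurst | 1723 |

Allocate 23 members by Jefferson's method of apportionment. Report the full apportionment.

Oakdale 6; Rivermont 11; Pinehurst 6

Standard divisor 6847/23 ≈ 297.696; standard quotas: Oakdale 6.544, Rivermont 10.669, Pinehurst 5.788.
Rounding down gives 6, 10, 5 = 21 seats, so the divisor must be adjusted.
With modified divisor 280: modified quotas Oakdale 6.957, Rivermont 11.343, Pinehurst 6.154.
Rounding down: Oakdale 6, Rivermont 11, Pinehurst 6 (total 23).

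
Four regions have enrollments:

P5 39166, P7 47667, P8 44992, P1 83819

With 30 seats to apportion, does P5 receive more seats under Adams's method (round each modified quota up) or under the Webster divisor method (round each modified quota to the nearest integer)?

Adams

Adams: P5 6, P7 7, P8 6, P1 11.
Webster: P5 5, P7 7, P8 6, P1 12.
P5 gets 6 under Adams and 5 under Webster.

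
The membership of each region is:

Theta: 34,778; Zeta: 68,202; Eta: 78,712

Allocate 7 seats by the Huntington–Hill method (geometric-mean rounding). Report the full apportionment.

With divisor 26218: modified quotas Theta 1.326, Zeta 2.601, Eta 3.002.
Geometric-mean thresholds: Theta √(1·2)=1.414, Zeta √(2·3)=2.449, Eta √(3·4)=3.464.
Each quota rounded against its threshold gives Theta 1, Zeta 3, Eta 3 (total 7).

Theta 1, Zeta 3, Eta 3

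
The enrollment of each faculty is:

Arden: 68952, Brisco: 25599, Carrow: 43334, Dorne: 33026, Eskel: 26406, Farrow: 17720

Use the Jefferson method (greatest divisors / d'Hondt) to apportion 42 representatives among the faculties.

Arden=14, Brisco=5, Carrow=9, Dorne=6, Eskel=5, Farrow=3

Standard divisor 215037/42 ≈ 5119.929; standard quotas: Arden 13.467, Brisco 5.000, Carrow 8.464, Dorne 6.450, Eskel 5.157, Farrow 3.461.
Rounding down gives 13, 4, 8, 6, 5, 3 = 39 seats, so the divisor must be adjusted.
With modified divisor 4800: modified quotas Arden 14.365, Brisco 5.333, Carrow 9.028, Dorne 6.880, Eskel 5.501, Farrow 3.692.
Rounding down: Arden 14, Brisco 5, Carrow 9, Dorne 6, Eskel 5, Farrow 3 (total 42).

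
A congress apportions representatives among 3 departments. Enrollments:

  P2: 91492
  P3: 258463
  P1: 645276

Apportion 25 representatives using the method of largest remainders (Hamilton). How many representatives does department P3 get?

7

Total 995231; standard divisor 995231/25 ≈ 39809.24.
Standard quotas: P2 2.2983, P3 6.4925, P1 16.2092.
Lower quotas: P2 2, P3 6, P1 16 (sum 24, leaving 1 seat).
Remainders in descending order: P3 0.4925, P2 0.2983, P1 0.2092.
Largest remainder: P3 receives the extra seat.
P3 receives 7.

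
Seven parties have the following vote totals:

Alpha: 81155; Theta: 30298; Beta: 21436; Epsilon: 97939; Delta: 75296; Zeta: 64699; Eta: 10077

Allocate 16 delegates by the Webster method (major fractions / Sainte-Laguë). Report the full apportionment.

Standard divisor 380900/16 ≈ 23806.25; standard quotas: Alpha 3.409, Theta 1.273, Beta 0.900, Epsilon 4.114, Delta 3.163, Zeta 2.718, Eta 0.423.
Rounding to the nearest integer gives 3, 1, 1, 4, 3, 3, 0 = 15 seats, so the divisor must be adjusted.
With modified divisor 22500: modified quotas Alpha 3.607, Theta 1.347, Beta 0.953, Epsilon 4.353, Delta 3.346, Zeta 2.876, Eta 0.448.
Rounding to the nearest integer: Alpha 4, Theta 1, Beta 1, Epsilon 4, Delta 3, Zeta 3, Eta 0 (total 16).

Alpha=4; Theta=1; Beta=1; Epsilon=4; Delta=3; Zeta=3; Eta=0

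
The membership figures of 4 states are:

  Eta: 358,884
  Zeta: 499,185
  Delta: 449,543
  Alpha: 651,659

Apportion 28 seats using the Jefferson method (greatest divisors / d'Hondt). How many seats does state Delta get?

Standard divisor 1959271/28 ≈ 69973.964; standard quotas: Eta 5.129, Zeta 7.134, Delta 6.424, Alpha 9.313.
Rounding down gives 5, 7, 6, 9 = 27 seats, so the divisor must be adjusted.
With modified divisor 64700: modified quotas Eta 5.547, Zeta 7.715, Delta 6.948, Alpha 10.072.
Rounding down: Eta 5, Zeta 7, Delta 6, Alpha 10 (total 28).
Delta receives 6.

6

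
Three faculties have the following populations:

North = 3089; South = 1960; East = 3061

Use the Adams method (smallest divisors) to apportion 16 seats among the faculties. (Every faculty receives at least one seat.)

North 6, South 4, East 6

Standard divisor 8110/16 ≈ 506.875; standard quotas: North 6.094, South 3.867, East 6.039.
Rounding up gives 7, 4, 7 = 18 seats, so the divisor must be adjusted.
With modified divisor 600: modified quotas North 5.148, South 3.267, East 5.102.
Rounding up: North 6, South 4, East 6 (total 16).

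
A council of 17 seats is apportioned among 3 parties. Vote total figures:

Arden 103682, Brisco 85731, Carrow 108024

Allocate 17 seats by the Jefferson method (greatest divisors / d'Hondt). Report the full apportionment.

Standard divisor 297437/17 ≈ 17496.294; standard quotas: Arden 5.926, Brisco 4.900, Carrow 6.174.
Rounding down gives 5, 4, 6 = 15 seats, so the divisor must be adjusted.
With modified divisor 16300: modified quotas Arden 6.361, Brisco 5.260, Carrow 6.627.
Rounding down: Arden 6, Brisco 5, Carrow 6 (total 17).

Arden: 6, Brisco: 5, Carrow: 6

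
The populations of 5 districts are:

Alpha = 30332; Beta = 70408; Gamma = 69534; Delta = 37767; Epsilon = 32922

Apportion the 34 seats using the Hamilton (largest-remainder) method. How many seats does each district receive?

Total 240963; standard divisor 240963/34 ≈ 7087.147.
Standard quotas: Alpha 4.2799, Beta 9.9346, Gamma 9.8113, Delta 5.3289, Epsilon 4.6453.
Lower quotas: Alpha 4, Beta 9, Gamma 9, Delta 5, Epsilon 4 (sum 31, leaving 3 seats).
Remainders in descending order: Beta 0.9346, Gamma 0.8113, Epsilon 0.6453, Delta 0.3289, Alpha 0.2799.
The surplus seats go to Beta, Gamma, Epsilon.

Alpha: 4, Beta: 10, Gamma: 10, Delta: 5, Epsilon: 5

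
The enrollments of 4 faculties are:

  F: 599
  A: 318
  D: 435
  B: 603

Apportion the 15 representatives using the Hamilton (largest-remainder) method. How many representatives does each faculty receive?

Standard divisor: 1955 ÷ 15 ≈ 130.333.
Standard quotas: F 4.596, A 2.440, D 3.338, B 4.627.
Lower quotas: F 4, A 2, D 3, B 4 (sum 13, leaving 2 seats).
Remainders in descending order: B 0.627, F 0.596, A 0.440, D 0.338.
Largest remainders: B, F receive the extra seats.

F 5; A 2; D 3; B 5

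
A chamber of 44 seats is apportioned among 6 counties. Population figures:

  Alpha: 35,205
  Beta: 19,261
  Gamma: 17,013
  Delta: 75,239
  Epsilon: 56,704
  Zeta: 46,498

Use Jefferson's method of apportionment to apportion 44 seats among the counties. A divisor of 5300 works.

With modified divisor 5300: modified quotas Alpha 6.642, Beta 3.634, Gamma 3.210, Delta 14.196, Epsilon 10.699, Zeta 8.773.
Rounding down: Alpha 6, Beta 3, Gamma 3, Delta 14, Epsilon 10, Zeta 8 (total 44).

Alpha: 6; Beta: 3; Gamma: 3; Delta: 14; Epsilon: 10; Zeta: 8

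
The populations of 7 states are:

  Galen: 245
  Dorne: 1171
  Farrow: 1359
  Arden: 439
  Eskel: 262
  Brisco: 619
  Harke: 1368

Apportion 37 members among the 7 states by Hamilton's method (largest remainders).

Total 5463; standard divisor 5463/37 ≈ 147.649.
Standard quotas: Galen 1.659, Dorne 7.931, Farrow 9.204, Arden 2.973, Eskel 1.774, Brisco 4.192, Harke 9.265.
Lower quotas: Galen 1, Dorne 7, Farrow 9, Arden 2, Eskel 1, Brisco 4, Harke 9 (sum 33, leaving 4 seats).
Remainders in descending order: Arden 0.973, Dorne 0.931, Eskel 0.774, Galen 0.659, Harke 0.265, Farrow 0.204, Brisco 0.192.
The surplus seats go to Arden, Dorne, Eskel, Galen.

Galen 2, Dorne 8, Farrow 9, Arden 3, Eskel 2, Brisco 4, Harke 9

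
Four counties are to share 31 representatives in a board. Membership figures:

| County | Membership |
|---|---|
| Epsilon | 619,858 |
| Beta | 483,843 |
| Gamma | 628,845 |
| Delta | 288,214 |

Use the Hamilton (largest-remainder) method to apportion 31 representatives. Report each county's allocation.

Standard divisor: 2020760 ÷ 31 ≈ 65185.806.
Standard quotas: Epsilon 9.5091, Beta 7.4225, Gamma 9.6470, Delta 4.4214.
Lower quotas: Epsilon 9, Beta 7, Gamma 9, Delta 4 (sum 29, leaving 2 seats).
Remainders in descending order: Gamma 0.6470, Epsilon 0.5091, Beta 0.4225, Delta 0.4214.
The surplus seats go to Gamma, Epsilon.

Epsilon: 10, Beta: 7, Gamma: 10, Delta: 4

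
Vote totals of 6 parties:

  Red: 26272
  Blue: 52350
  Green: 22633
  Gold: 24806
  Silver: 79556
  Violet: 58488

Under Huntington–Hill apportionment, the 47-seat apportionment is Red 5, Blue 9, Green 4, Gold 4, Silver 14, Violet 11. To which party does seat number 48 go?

Priority for the next seat is population ÷ (√(s·(s+1))).
Priorities: Red 4796.589, Blue 5518.175, Green 5060.893, Gold 5546.790, Silver 5489.886, Violet 5090.727.
Highest priority: Gold.

Gold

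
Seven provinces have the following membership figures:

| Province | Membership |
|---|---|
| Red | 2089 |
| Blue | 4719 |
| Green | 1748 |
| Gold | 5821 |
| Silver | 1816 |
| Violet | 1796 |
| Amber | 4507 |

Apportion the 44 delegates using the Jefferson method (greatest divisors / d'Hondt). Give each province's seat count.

Red: 4, Blue: 10, Green: 3, Gold: 12, Silver: 3, Violet: 3, Amber: 9

Standard divisor 22496/44 ≈ 511.273; standard quotas: Red 4.086, Blue 9.230, Green 3.419, Gold 11.385, Silver 3.552, Violet 3.513, Amber 8.815.
Rounding down gives 4, 9, 3, 11, 3, 3, 8 = 41 seats, so the divisor must be adjusted.
With modified divisor 460: modified quotas Red 4.541, Blue 10.259, Green 3.800, Gold 12.654, Silver 3.948, Violet 3.904, Amber 9.798.
Rounding down: Red 4, Blue 10, Green 3, Gold 12, Silver 3, Violet 3, Amber 9 (total 44).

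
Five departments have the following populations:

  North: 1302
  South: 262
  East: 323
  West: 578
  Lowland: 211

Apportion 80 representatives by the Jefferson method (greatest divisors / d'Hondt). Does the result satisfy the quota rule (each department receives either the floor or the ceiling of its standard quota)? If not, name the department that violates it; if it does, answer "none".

North

Standard quotas: North 38.924, South 7.833, East 9.656, West 17.280, Lowland 6.308.
Jefferson allocation: North 40, South 8, East 9, West 17, Lowland 6.
North has quota 38.924 (lower 38, upper 39) but receives 40 — outside the quota interval.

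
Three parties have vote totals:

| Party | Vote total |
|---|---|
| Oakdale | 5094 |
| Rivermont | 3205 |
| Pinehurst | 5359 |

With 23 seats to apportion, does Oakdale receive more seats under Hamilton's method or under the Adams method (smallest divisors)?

Hamilton: Oakdale 9, Rivermont 5, Pinehurst 9.
Adams: Oakdale 8, Rivermont 6, Pinehurst 9.
Oakdale gets 9 under Hamilton and 8 under Adams.

Hamilton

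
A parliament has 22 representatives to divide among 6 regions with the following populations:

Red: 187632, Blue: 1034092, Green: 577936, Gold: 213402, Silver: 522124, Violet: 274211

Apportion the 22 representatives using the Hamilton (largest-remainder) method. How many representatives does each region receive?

Red: 1; Blue: 8; Green: 5; Gold: 2; Silver: 4; Violet: 2

Total 2809397; standard divisor 2809397/22 ≈ 127699.864.
Standard quotas: Red 1.4693, Blue 8.0978, Green 4.5257, Gold 1.6711, Silver 4.0887, Violet 2.1473.
Lower quotas: Red 1, Blue 8, Green 4, Gold 1, Silver 4, Violet 2 (sum 20, leaving 2 seats).
Remainders in descending order: Gold 0.6711, Green 0.5257, Red 0.4693, Violet 0.1473, Blue 0.0978, Silver 0.0887.
The surplus seats go to Gold, Green.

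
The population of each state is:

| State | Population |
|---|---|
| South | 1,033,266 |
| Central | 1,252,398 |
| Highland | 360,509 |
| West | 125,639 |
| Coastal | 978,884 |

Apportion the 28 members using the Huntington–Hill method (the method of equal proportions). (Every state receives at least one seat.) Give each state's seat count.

South: 8, Central: 9, Highland: 3, West: 1, Coastal: 7

With divisor 135045: modified quotas South 7.651, Central 9.274, Highland 2.670, West 0.930, Coastal 7.249.
Geometric-mean thresholds: South √(7·8)=7.483, Central √(9·10)=9.487, Highland √(2·3)=2.449, West (min 1), Coastal √(7·8)=7.483.
Each quota rounded against its threshold gives South 8, Central 9, Highland 3, West 1, Coastal 7 (total 28).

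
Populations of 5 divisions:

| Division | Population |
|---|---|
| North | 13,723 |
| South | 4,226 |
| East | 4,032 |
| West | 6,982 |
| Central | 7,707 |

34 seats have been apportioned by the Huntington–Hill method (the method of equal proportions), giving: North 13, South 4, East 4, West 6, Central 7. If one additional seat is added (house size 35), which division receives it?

Priority for the next seat is population ÷ (√(s·(s+1))).
Priorities: North 1017.216, South 944.962, East 901.583, West 1077.346, Central 1029.891.
Highest priority: West.

West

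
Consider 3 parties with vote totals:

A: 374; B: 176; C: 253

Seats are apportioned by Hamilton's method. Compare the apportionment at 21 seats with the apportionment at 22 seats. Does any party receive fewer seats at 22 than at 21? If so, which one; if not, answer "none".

none

At 21 seats: A 10, B 4, C 7.
At 22 seats: A 10, B 5, C 7.
No party's allocation decreased.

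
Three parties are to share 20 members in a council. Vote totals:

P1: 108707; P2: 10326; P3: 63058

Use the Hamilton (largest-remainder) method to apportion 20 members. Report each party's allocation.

Standard divisor: 182091 ÷ 20 ≈ 9104.55.
Standard quotas: P1 11.9399, P2 1.1342, P3 6.9260.
Lower quotas: P1 11, P2 1, P3 6 (sum 18, leaving 2 seats).
Remainders in descending order: P1 0.9399, P3 0.9260, P2 0.1342.
The surplus seats go to P1, P3.

P1 12, P2 1, P3 7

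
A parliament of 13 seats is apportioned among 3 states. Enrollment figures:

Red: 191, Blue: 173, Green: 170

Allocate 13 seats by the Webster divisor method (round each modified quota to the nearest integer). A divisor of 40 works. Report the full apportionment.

Red: 5, Blue: 4, Green: 4

With modified divisor 40: modified quotas Red 4.775, Blue 4.325, Green 4.250.
Rounding to the nearest integer: Red 5, Blue 4, Green 4 (total 13).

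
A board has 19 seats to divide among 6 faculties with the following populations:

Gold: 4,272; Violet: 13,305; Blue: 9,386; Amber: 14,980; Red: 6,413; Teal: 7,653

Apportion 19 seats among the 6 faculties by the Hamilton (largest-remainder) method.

Standard divisor: 56009 ÷ 19 ≈ 2947.842.
Standard quotas: Gold 1.4492, Violet 4.5135, Blue 3.1840, Amber 5.0817, Red 2.1755, Teal 2.5961.
Lower quotas: Gold 1, Violet 4, Blue 3, Amber 5, Red 2, Teal 2 (sum 17, leaving 2 seats).
Remainders in descending order: Teal 0.5961, Violet 0.5135, Gold 0.4492, Blue 0.1840, Red 0.1755, Amber 0.0817.
Largest remainders: Teal, Violet receive the extra seats.

Gold=1, Violet=5, Blue=3, Amber=5, Red=2, Teal=3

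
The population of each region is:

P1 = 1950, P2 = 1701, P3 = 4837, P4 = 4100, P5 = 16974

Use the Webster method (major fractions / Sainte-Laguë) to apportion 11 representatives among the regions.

P1: 1, P2: 1, P3: 2, P4: 1, P5: 6

Standard divisor 29562/11 ≈ 2687.455; standard quotas: P1 0.726, P2 0.633, P3 1.800, P4 1.526, P5 6.316.
Rounding to the nearest integer gives 1, 1, 2, 2, 6 = 12 seats, so the divisor must be adjusted.
With modified divisor 2900: modified quotas P1 0.672, P2 0.587, P3 1.668, P4 1.414, P5 5.853.
Rounding to the nearest integer: P1 1, P2 1, P3 2, P4 1, P5 6 (total 11).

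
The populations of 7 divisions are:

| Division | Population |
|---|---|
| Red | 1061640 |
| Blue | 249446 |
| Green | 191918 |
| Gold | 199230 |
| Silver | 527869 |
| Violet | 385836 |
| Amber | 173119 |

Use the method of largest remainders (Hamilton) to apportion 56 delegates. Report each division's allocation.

Total 2789058; standard divisor 2789058/56 ≈ 49804.607.
Standard quotas: Red 21.3161, Blue 5.0085, Green 3.8534, Gold 4.0002, Silver 10.5988, Violet 7.7470, Amber 3.4760.
Lower quotas: Red 21, Blue 5, Green 3, Gold 4, Silver 10, Violet 7, Amber 3 (sum 53, leaving 3 seats).
Remainders in descending order: Green 0.8534, Violet 0.7470, Silver 0.5988, Amber 0.4760, Red 0.3161, Blue 0.0085, Gold 0.0002.
The surplus seats go to Green, Violet, Silver.

Red: 21, Blue: 5, Green: 4, Gold: 4, Silver: 11, Violet: 8, Amber: 3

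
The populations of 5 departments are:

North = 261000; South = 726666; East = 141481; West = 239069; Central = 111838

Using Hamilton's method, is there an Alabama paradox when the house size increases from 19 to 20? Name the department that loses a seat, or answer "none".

At 19 seats: North 3, South 9, East 2, West 3, Central 2.
At 20 seats: North 4, South 10, East 2, West 3, Central 1.
Central drops from 2 to 1.

Central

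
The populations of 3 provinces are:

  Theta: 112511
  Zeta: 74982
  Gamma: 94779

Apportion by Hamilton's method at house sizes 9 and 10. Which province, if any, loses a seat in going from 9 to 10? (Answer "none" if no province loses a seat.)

none

At 9 seats: Theta 4, Zeta 2, Gamma 3.
At 10 seats: Theta 4, Zeta 3, Gamma 3.
No province's allocation decreased.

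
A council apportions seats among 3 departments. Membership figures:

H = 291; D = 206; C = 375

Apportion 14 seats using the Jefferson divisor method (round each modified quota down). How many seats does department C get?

Standard divisor 872/14 ≈ 62.286; standard quotas: H 4.672, D 3.307, C 6.021.
Rounding down gives 4, 3, 6 = 13 seats, so the divisor must be adjusted.
With modified divisor 56: modified quotas H 5.196, D 3.679, C 6.696.
Rounding down: H 5, D 3, C 6 (total 14).
C receives 6.

6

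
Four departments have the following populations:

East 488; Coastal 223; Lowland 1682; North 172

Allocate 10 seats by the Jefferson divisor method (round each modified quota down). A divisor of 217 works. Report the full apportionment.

With modified divisor 217: modified quotas East 2.249, Coastal 1.028, Lowland 7.751, North 0.793.
Rounding down: East 2, Coastal 1, Lowland 7, North 0 (total 10).

East 2; Coastal 1; Lowland 7; North 0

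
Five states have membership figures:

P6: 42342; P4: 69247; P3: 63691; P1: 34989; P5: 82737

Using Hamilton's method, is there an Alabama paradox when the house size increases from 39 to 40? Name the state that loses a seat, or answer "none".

At 39 seats: P6 6, P4 9, P3 8, P1 5, P5 11.
At 40 seats: P6 6, P4 9, P3 9, P1 5, P5 11.
No state's allocation decreased.

none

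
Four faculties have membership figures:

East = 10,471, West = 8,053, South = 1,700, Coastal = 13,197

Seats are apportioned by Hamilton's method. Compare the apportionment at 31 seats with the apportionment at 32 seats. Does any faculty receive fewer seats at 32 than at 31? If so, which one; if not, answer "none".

South

At 31 seats: East 10, West 7, South 2, Coastal 12.
At 32 seats: East 10, West 8, South 1, Coastal 13.
South drops from 2 to 1.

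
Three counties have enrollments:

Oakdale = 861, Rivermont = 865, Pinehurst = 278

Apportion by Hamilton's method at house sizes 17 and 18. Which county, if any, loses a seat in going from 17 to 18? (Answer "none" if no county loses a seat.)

At 17 seats: Oakdale 7, Rivermont 7, Pinehurst 3.
At 18 seats: Oakdale 8, Rivermont 8, Pinehurst 2.
Pinehurst drops from 3 to 2.

Pinehurst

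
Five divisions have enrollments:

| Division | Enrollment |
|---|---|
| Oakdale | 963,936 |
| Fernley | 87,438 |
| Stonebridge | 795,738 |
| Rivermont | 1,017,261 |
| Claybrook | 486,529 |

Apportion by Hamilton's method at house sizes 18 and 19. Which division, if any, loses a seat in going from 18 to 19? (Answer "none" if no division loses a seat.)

At 18 seats: Oakdale 5, Fernley 1, Stonebridge 4, Rivermont 5, Claybrook 3.
At 19 seats: Oakdale 5, Fernley 0, Stonebridge 5, Rivermont 6, Claybrook 3.
Fernley drops from 1 to 0.

Fernley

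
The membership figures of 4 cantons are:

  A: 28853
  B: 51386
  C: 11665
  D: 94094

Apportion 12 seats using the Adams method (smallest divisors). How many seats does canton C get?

1

Standard divisor 185998/12 ≈ 15499.833; standard quotas: A 1.862, B 3.315, C 0.753, D 6.071.
Rounding up gives 2, 4, 1, 7 = 14 seats, so the divisor must be adjusted.
With modified divisor 18000: modified quotas A 1.603, B 2.855, C 0.648, D 5.227.
Rounding up: A 2, B 3, C 1, D 6 (total 12).
C receives 1.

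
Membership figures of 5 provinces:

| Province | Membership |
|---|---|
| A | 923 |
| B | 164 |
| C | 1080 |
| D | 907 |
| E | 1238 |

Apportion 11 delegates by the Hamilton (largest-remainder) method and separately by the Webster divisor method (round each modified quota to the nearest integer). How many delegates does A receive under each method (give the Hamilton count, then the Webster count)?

2 and 3

Hamilton: A 2, B 1, C 3, D 2, E 3.
Webster: A 3, B 0, C 3, D 2, E 3.
A gets 2 under Hamilton and 3 under Webster.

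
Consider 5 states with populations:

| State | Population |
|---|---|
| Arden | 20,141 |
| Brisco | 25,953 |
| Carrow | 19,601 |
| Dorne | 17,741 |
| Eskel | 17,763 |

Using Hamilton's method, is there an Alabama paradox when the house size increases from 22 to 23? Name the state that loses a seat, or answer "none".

At 22 seats: Arden 4, Brisco 6, Carrow 4, Dorne 4, Eskel 4.
At 23 seats: Arden 5, Brisco 6, Carrow 4, Dorne 4, Eskel 4.
No state's allocation decreased.

none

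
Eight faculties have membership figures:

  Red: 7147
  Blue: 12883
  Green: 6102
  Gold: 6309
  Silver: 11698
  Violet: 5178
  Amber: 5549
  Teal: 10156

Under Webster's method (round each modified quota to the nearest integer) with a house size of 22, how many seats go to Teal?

Standard divisor 65022/22 ≈ 2955.545; standard quotas: Red 2.418, Blue 4.359, Green 2.065, Gold 2.135, Silver 3.958, Violet 1.752, Amber 1.877, Teal 3.436.
Rounding to the nearest integer gives 2, 4, 2, 2, 4, 2, 2, 3 = 21 seats, so the divisor must be adjusted.
With modified divisor 2882: modified quotas Red 2.480, Blue 4.470, Green 2.117, Gold 2.189, Silver 4.059, Violet 1.797, Amber 1.925, Teal 3.524.
Rounding to the nearest integer: Red 2, Blue 4, Green 2, Gold 2, Silver 4, Violet 2, Amber 2, Teal 4 (total 22).
Teal receives 4.

4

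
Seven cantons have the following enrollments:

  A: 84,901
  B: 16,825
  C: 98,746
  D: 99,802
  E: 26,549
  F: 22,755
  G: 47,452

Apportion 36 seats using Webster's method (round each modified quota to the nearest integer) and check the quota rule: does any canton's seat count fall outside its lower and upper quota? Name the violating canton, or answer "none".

Standard quotas: A 7.698, B 1.526, C 8.954, D 9.049, E 2.407, F 2.063, G 4.303.
Webster allocation: A 8, B 2, C 9, D 9, E 2, F 2, G 4.
Every allocation lies between the lower and upper quota.

none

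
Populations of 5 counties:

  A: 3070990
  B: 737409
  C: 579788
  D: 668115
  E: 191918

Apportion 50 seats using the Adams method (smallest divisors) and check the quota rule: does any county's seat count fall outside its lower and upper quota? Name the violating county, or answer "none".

Standard quotas: A 29.257, B 7.025, C 5.524, D 6.365, E 1.828.
Adams allocation: A 28, B 7, C 6, D 7, E 2.
A has quota 29.257 (lower 29, upper 30) but receives 28 — outside the quota interval.

A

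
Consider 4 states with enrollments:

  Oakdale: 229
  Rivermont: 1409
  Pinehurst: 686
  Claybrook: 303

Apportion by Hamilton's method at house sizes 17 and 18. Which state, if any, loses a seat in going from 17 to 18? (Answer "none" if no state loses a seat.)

Oakdale

At 17 seats: Oakdale 2, Rivermont 9, Pinehurst 4, Claybrook 2.
At 18 seats: Oakdale 1, Rivermont 10, Pinehurst 5, Claybrook 2.
Oakdale drops from 2 to 1.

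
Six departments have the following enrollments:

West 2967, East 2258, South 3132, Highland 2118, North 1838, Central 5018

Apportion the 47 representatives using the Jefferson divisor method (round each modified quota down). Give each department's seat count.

West=8, East=6, South=8, Highland=6, North=5, Central=14

Standard divisor 17331/47 ≈ 368.745; standard quotas: West 8.046, East 6.123, South 8.494, Highland 5.744, North 4.984, Central 13.608.
Rounding down gives 8, 6, 8, 5, 4, 13 = 44 seats, so the divisor must be adjusted.
With modified divisor 350: modified quotas West 8.477, East 6.451, South 8.949, Highland 6.051, North 5.251, Central 14.337.
Rounding down: West 8, East 6, South 8, Highland 6, North 5, Central 14 (total 47).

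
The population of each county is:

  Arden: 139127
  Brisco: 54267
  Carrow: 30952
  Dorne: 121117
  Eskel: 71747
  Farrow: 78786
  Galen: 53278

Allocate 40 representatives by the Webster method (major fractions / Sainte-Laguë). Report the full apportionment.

Standard divisor 549274/40 ≈ 13731.85; standard quotas: Arden 10.132, Brisco 3.952, Carrow 2.254, Dorne 8.820, Eskel 5.225, Farrow 5.737, Galen 3.880.
Rounding to the nearest integer gives Arden 10, Brisco 4, Carrow 2, Dorne 9, Eskel 5, Farrow 6, Galen 4 — total 40, matching the house size, so no adjustment is needed.

Arden 10, Brisco 4, Carrow 2, Dorne 9, Eskel 5, Farrow 6, Galen 4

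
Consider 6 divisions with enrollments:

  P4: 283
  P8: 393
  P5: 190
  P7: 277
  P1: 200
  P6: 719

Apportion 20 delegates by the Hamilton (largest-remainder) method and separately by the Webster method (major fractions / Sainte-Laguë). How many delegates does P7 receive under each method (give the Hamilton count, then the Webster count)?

Hamilton: P4 3, P8 4, P5 2, P7 2, P1 2, P6 7.
Webster: P4 3, P8 4, P5 2, P7 3, P1 2, P6 6.
P7 gets 2 under Hamilton and 3 under Webster.

2 and 3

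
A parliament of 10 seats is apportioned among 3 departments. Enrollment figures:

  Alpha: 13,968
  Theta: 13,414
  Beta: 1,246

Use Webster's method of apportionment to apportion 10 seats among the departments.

Alpha 5; Theta 5; Beta 0

Standard divisor 28628/10 ≈ 2862.8; standard quotas: Alpha 4.879, Theta 4.686, Beta 0.435.
Rounding to the nearest integer gives Alpha 5, Theta 5, Beta 0 — total 10, matching the house size, so no adjustment is needed.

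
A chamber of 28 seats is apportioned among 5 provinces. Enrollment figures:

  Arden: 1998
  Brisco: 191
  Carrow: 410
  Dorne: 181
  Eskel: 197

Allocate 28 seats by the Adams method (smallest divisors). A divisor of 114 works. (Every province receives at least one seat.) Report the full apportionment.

Arden 18; Brisco 2; Carrow 4; Dorne 2; Eskel 2

With modified divisor 114: modified quotas Arden 17.526, Brisco 1.675, Carrow 3.596, Dorne 1.588, Eskel 1.728.
Rounding up: Arden 18, Brisco 2, Carrow 4, Dorne 2, Eskel 2 (total 28).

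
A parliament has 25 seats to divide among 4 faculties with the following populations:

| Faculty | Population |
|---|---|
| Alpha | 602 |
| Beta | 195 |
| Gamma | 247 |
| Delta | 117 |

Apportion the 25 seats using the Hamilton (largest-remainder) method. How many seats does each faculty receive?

Alpha 13; Beta 4; Gamma 5; Delta 3

The standard divisor is 1161/25 ≈ 46.44.
Standard quotas: Alpha 12.963, Beta 4.199, Gamma 5.319, Delta 2.519.
Lower quotas: Alpha 12, Beta 4, Gamma 5, Delta 2 (sum 23, leaving 2 seats).
Remainders in descending order: Alpha 0.963, Delta 0.519, Gamma 0.319, Beta 0.199.
The surplus seats go to Alpha, Delta.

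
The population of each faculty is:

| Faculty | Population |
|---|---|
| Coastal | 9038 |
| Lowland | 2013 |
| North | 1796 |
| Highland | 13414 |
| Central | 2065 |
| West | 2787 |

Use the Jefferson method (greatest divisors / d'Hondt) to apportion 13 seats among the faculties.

Coastal=4, Lowland=1, North=0, Highland=6, Central=1, West=1

Standard divisor 31113/13 ≈ 2393.308; standard quotas: Coastal 3.776, Lowland 0.841, North 0.750, Highland 5.605, Central 0.863, West 1.164.
Rounding down gives 3, 0, 0, 5, 0, 1 = 9 seats, so the divisor must be adjusted.
With modified divisor 1960: modified quotas Coastal 4.611, Lowland 1.027, North 0.916, Highland 6.844, Central 1.054, West 1.422.
Rounding down: Coastal 4, Lowland 1, North 0, Highland 6, Central 1, West 1 (total 13).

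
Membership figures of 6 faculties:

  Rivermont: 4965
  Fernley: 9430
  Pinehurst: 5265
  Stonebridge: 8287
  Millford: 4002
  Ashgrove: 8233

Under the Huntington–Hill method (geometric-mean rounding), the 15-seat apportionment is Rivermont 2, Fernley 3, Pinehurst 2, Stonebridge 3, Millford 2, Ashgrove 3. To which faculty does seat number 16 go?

Fernley

Priority for the next seat is population ÷ (√(s·(s+1))).
Priorities: Rivermont 2026.953, Fernley 2722.207, Pinehurst 2149.427, Stonebridge 2392.251, Millford 1633.810, Ashgrove 2376.662.
Highest priority: Fernley.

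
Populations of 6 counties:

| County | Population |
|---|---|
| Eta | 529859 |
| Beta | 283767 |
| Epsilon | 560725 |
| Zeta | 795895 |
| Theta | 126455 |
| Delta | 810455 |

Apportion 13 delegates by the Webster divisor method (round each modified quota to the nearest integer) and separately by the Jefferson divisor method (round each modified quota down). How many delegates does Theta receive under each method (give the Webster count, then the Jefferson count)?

1 and 0

Webster: Eta 2, Beta 1, Epsilon 2, Zeta 3, Theta 1, Delta 4.
Jefferson: Eta 2, Beta 1, Epsilon 2, Zeta 4, Theta 0, Delta 4.
Theta gets 1 under Webster and 0 under Jefferson.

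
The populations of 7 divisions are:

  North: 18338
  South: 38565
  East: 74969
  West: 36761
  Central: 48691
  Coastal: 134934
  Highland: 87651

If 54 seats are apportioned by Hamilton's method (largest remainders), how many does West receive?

4

The standard divisor is 439909/54 ≈ 8146.463.
Standard quotas: North 2.2510, South 4.7340, East 9.2026, West 4.5125, Central 5.9769, Coastal 16.5635, Highland 10.7594.
Lower quotas: North 2, South 4, East 9, West 4, Central 5, Coastal 16, Highland 10 (sum 50, leaving 4 seats).
Remainders in descending order: Central 0.9769, Highland 0.7594, South 0.7340, Coastal 0.5635, West 0.5125, North 0.2510, East 0.2026.
Largest remainders: Central, Highland, South, Coastal receive the extra seats.
West receives 4.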